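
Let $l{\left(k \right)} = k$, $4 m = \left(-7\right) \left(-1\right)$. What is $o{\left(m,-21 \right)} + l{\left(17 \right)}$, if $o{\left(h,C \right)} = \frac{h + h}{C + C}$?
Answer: $\frac{203}{12} \approx 16.917$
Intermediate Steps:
$m = \frac{7}{4}$ ($m = \frac{\left(-7\right) \left(-1\right)}{4} = \frac{1}{4} \cdot 7 = \frac{7}{4} \approx 1.75$)
$o{\left(h,C \right)} = \frac{h}{C}$ ($o{\left(h,C \right)} = \frac{2 h}{2 C} = 2 h \frac{1}{2 C} = \frac{h}{C}$)
$o{\left(m,-21 \right)} + l{\left(17 \right)} = \frac{7}{4 \left(-21\right)} + 17 = \frac{7}{4} \left(- \frac{1}{21}\right) + 17 = - \frac{1}{12} + 17 = \frac{203}{12}$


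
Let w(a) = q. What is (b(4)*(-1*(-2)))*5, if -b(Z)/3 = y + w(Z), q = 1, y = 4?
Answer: -150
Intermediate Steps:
w(a) = 1
b(Z) = -15 (b(Z) = -3*(4 + 1) = -3*5 = -15)
(b(4)*(-1*(-2)))*5 = -(-15)*(-2)*5 = -15*2*5 = -30*5 = -150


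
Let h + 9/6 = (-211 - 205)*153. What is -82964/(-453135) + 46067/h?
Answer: -10395968618/19227877455 ≈ -0.54067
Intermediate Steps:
h = -127299/2 (h = -3/2 + (-211 - 205)*153 = -3/2 - 416*153 = -3/2 - 63648 = -127299/2 ≈ -63650.)
-82964/(-453135) + 46067/h = -82964/(-453135) + 46067/(-127299/2) = -82964*(-1/453135) + 46067*(-2/127299) = 82964/453135 - 92134/127299 = -10395968618/19227877455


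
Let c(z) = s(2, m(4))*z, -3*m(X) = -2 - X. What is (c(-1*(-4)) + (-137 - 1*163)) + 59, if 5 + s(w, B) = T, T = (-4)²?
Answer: -197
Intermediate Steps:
T = 16
m(X) = ⅔ + X/3 (m(X) = -(-2 - X)/3 = ⅔ + X/3)
s(w, B) = 11 (s(w, B) = -5 + 16 = 11)
c(z) = 11*z
(c(-1*(-4)) + (-137 - 1*163)) + 59 = (11*(-1*(-4)) + (-137 - 1*163)) + 59 = (11*4 + (-137 - 163)) + 59 = (44 - 300) + 59 = -256 + 59 = -197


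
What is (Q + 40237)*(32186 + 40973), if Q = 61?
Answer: 2948161382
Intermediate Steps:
(Q + 40237)*(32186 + 40973) = (61 + 40237)*(32186 + 40973) = 40298*73159 = 2948161382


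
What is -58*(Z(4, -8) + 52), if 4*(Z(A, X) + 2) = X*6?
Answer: -2204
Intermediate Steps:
Z(A, X) = -2 + 3*X/2 (Z(A, X) = -2 + (X*6)/4 = -2 + (6*X)/4 = -2 + 3*X/2)
-58*(Z(4, -8) + 52) = -58*((-2 + (3/2)*(-8)) + 52) = -58*((-2 - 12) + 52) = -58*(-14 + 52) = -58*38 = -2204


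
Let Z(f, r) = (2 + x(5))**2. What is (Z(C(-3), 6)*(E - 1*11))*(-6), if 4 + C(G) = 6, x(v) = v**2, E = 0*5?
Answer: 48114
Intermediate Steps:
E = 0
C(G) = 2 (C(G) = -4 + 6 = 2)
Z(f, r) = 729 (Z(f, r) = (2 + 5**2)**2 = (2 + 25)**2 = 27**2 = 729)
(Z(C(-3), 6)*(E - 1*11))*(-6) = (729*(0 - 1*11))*(-6) = (729*(0 - 11))*(-6) = (729*(-11))*(-6) = -8019*(-6) = 48114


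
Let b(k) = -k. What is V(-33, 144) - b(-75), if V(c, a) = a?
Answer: 69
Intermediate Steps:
V(-33, 144) - b(-75) = 144 - (-1)*(-75) = 144 - 1*75 = 144 - 75 = 69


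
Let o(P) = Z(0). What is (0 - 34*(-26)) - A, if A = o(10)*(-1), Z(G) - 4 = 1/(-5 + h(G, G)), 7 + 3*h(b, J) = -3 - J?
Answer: 22197/25 ≈ 887.88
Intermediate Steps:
h(b, J) = -10/3 - J/3 (h(b, J) = -7/3 + (-3 - J)/3 = -7/3 + (-1 - J/3) = -10/3 - J/3)
Z(G) = 4 + 1/(-25/3 - G/3) (Z(G) = 4 + 1/(-5 + (-10/3 - G/3)) = 4 + 1/(-25/3 - G/3))
o(P) = 97/25 (o(P) = (97 + 4*0)/(25 + 0) = (97 + 0)/25 = (1/25)*97 = 97/25)
A = -97/25 (A = (97/25)*(-1) = -97/25 ≈ -3.8800)
(0 - 34*(-26)) - A = (0 - 34*(-26)) - 1*(-97/25) = (0 + 884) + 97/25 = 884 + 97/25 = 22197/25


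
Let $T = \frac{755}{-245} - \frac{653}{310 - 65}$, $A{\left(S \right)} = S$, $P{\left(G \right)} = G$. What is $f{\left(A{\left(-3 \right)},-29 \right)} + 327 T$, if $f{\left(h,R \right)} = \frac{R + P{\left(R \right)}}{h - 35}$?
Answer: $- \frac{8740799}{4655} \approx -1877.7$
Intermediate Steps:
$T = - \frac{1408}{245}$ ($T = 755 \left(- \frac{1}{245}\right) - \frac{653}{310 - 65} = - \frac{151}{49} - \frac{653}{245} = - \frac{1408}{245} \approx -5.7469$)
$f{\left(h,R \right)} = \frac{2 R}{-35 + h}$ ($f{\left(h,R \right)} = \frac{R + R}{h - 35} = \frac{2 R}{-35 + h}$)
$f{\left(A{\left(-3 \right)},-29 \right)} + 327 T = 2 \left(-29\right) \frac{1}{-35 - 3} + 327 \left(- \frac{1408}{245}\right) = 2 \left(-29\right) \frac{1}{-38} - \frac{460416}{245} = 2 \left(-29\right) \left(- \frac{1}{38}\right) - \frac{460416}{245} = \frac{29}{19} - \frac{460416}{245} = - \frac{8740799}{4655}$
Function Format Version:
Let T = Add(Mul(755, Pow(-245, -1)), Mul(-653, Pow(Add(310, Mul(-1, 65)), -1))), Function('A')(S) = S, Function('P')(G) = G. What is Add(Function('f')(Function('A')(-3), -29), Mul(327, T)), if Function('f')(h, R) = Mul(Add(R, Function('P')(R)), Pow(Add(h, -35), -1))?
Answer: Rational(-8740799, 4655) ≈ -1877.7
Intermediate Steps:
T = Rational(-1408, 245) (T = Add(Mul(755, Rational(-1, 245)), Mul(-653, Pow(Add(310, -65), -1))) = Add(Rational(-151, 49), Mul(-653, Pow(245, -1))) = Add(Rational(-151, 49), Mul(-653, Rational(1, 245))) = Add(Rational(-151, 49), Rational(-653, 245)) = Rational(-1408, 245) ≈ -5.7469)
Function('f')(h, R) = Mul(2, R, Pow(Add(-35, h), -1)) (Function('f')(h, R) = Mul(Add(R, R), Pow(Add(h, -35), -1)) = Mul(Mul(2, R), Pow(Add(-35, h), -1)) = Mul(2, R, Pow(Add(-35, h), -1)))
Add(Function('f')(Function('A')(-3), -29), Mul(327, T)) = Add(Mul(2, -29, Pow(Add(-35, -3), -1)), Mul(327, Rational(-1408, 245))) = Add(Mul(2, -29, Pow(-38, -1)), Rational(-460416, 245)) = Add(Mul(2, -29, Rational(-1, 38)), Rational(-460416, 245)) = Add(Rational(29, 19), Rational(-460416, 245)) = Rational(-8740799, 4655)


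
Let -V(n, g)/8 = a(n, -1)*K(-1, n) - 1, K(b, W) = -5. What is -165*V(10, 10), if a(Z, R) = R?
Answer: 5280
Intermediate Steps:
V(n, g) = -32 (V(n, g) = -8*(-1*(-5) - 1) = -8*(5 - 1) = -8*4 = -32)
-165*V(10, 10) = -165*(-32) = 5280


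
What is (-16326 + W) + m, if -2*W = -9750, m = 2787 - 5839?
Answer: -14503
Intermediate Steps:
m = -3052
W = 4875 (W = -½*(-9750) = 4875)
(-16326 + W) + m = (-16326 + 4875) - 3052 = -11451 - 3052 = -14503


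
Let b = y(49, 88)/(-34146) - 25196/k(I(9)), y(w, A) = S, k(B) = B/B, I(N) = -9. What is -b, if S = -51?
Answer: 286780855/11382 ≈ 25196.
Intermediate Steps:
k(B) = 1
y(w, A) = -51
b = -286780855/11382 (b = -51/(-34146) - 25196/1 = -51*(-1/34146) - 25196*1 = 17/11382 - 25196 = -286780855/11382 ≈ -25196.)
-b = -1*(-286780855/11382) = 286780855/11382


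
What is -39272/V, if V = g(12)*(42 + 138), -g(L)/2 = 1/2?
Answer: 9818/45 ≈ 218.18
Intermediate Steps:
g(L) = -1 (g(L) = -2/2 = -2*½ = -1)
V = -180 (V = -(42 + 138) = -1*180 = -180)
-39272/V = -39272/(-180) = -39272*(-1/180) = 9818/45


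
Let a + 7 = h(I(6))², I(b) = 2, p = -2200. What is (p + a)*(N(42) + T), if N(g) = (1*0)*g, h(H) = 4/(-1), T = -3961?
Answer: 8678551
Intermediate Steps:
h(H) = -4 (h(H) = 4*(-1) = -4)
N(g) = 0 (N(g) = 0*g = 0)
a = 9 (a = -7 + (-4)² = -7 + 16 = 9)
(p + a)*(N(42) + T) = (-2200 + 9)*(0 - 3961) = -2191*(-3961) = 8678551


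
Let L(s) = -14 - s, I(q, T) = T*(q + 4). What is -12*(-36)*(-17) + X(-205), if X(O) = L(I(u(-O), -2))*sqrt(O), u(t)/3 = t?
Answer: -7344 + 1224*I*sqrt(205) ≈ -7344.0 + 17525.0*I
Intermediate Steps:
u(t) = 3*t
I(q, T) = T*(4 + q)
X(O) = sqrt(O)*(-6 - 6*O) (X(O) = (-14 - (-2)*(4 + 3*(-O)))*sqrt(O) = (-14 - (-2)*(4 - 3*O))*sqrt(O) = (-14 - (-8 + 6*O))*sqrt(O) = (-14 + (8 - 6*O))*sqrt(O) = (-6 - 6*O)*sqrt(O) = sqrt(O)*(-6 - 6*O))
-12*(-36)*(-17) + X(-205) = -12*(-36)*(-17) + 6*sqrt(-205)*(-1 - 1*(-205)) = 432*(-17) + 6*(I*sqrt(205))*(-1 + 205) = -7344 + 6*(I*sqrt(205))*204 = -7344 + 1224*I*sqrt(205)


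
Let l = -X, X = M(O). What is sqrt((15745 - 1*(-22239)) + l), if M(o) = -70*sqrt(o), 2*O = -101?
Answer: sqrt(37984 + 35*I*sqrt(202)) ≈ 194.9 + 1.276*I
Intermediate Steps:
O = -101/2 (O = (1/2)*(-101) = -101/2 ≈ -50.500)
X = -35*I*sqrt(202) ≈ -497.44*I
l = 35*I*sqrt(202) (l = -(-35)*I*sqrt(202) = 35*I*sqrt(202) ≈ 497.44*I)
sqrt((15745 - 1*(-22239)) + l) = sqrt((15745 - 1*(-22239)) + 35*I*sqrt(202)) = sqrt((15745 + 22239) + 35*I*sqrt(202)) = sqrt(37984 + 35*I*sqrt(202))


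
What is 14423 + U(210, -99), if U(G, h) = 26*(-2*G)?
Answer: 3503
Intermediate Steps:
U(G, h) = -52*G
14423 + U(210, -99) = 14423 - 52*210 = 14423 - 10920 = 3503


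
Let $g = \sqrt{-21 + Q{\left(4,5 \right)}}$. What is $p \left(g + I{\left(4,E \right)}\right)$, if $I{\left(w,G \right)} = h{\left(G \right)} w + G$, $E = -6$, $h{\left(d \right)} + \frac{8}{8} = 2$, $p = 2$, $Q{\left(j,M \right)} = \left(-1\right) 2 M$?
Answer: $-4 + 2 i \sqrt{31} \approx -4.0 + 11.136 i$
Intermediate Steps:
$Q{\left(j,M \right)} = - 2 M$
$h{\left(d \right)} = 1$ ($h{\left(d \right)} = -1 + 2 = 1$)
$I{\left(w,G \right)} = G + w$ ($I{\left(w,G \right)} = 1 w + G = w + G = G + w$)
$g = i \sqrt{31}$ ($g = \sqrt{-21 - 10} = \sqrt{-31} = i \sqrt{31} \approx 5.5678 i$)
$p \left(g + I{\left(4,E \right)}\right) = 2 \left(i \sqrt{31} + \left(-6 + 4\right)\right) = 2 \left(i \sqrt{31} - 2\right) = 2 \left(-2 + i \sqrt{31}\right) = -4 + 2 i \sqrt{31}$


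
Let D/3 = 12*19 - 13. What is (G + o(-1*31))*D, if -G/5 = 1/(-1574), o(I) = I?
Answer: -31468905/1574 ≈ -19993.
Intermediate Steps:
D = 645 (D = 3*(12*19 - 13) = 3*(228 - 13) = 3*215 = 645)
G = 5/1574 (G = -5/(-1574) = -5*(-1/1574) = 5/1574 ≈ 0.0031766)
(G + o(-1*31))*D = (5/1574 - 1*31)*645 = (5/1574 - 31)*645 = -48789/1574*645 = -31468905/1574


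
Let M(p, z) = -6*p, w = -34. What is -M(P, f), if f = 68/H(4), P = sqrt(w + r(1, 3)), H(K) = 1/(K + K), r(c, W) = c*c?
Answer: 6*I*sqrt(33) ≈ 34.467*I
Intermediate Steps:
r(c, W) = c**2
H(K) = 1/(2*K)
P = I*sqrt(33) (P = sqrt(-34 + 1**2) = sqrt(-34 + 1) = sqrt(-33) = I*sqrt(33) ≈ 5.7446*I)
f = 544 (f = 68/(((1/2)/4)) = 68/(((1/2)*(1/4))) = 68/(1/8) = 68*8 = 544)
-M(P, f) = -(-6)*I*sqrt(33) = 6*I*sqrt(33)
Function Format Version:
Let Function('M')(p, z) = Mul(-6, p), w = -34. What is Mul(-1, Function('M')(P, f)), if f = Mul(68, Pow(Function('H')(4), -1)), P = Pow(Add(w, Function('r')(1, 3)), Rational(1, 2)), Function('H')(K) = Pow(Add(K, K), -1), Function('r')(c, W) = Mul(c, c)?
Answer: Mul(6, I, Pow(33, Rational(1, 2))) ≈ Mul(34.467, I)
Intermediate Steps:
Function('r')(c, W) = Pow(c, 2)
Function('H')(K) = Mul(Rational(1, 2), Pow(K, -1)) (Function('H')(K) = Pow(Mul(2, K), -1) = Mul(Rational(1, 2), Pow(K, -1)))
P = Mul(I, Pow(33, Rational(1, 2))) (P = Pow(Add(-34, Pow(1, 2)), Rational(1, 2)) = Pow(Add(-34, 1), Rational(1, 2)) = Pow(-33, Rational(1, 2)) = Mul(I, Pow(33, Rational(1, 2))) ≈ Mul(5.7446, I))
f = 544 (f = Mul(68, Pow(Mul(Rational(1, 2), Pow(4, -1)), -1)) = Mul(68, Pow(Mul(Rational(1, 2), Rational(1, 4)), -1)) = Mul(68, Pow(Rational(1, 8), -1)) = Mul(68, 8) = 544)
Mul(-1, Function('M')(P, f)) = Mul(-1, Mul(-6, Mul(I, Pow(33, Rational(1, 2))))) = Mul(-1, Mul(-6, I, Pow(33, Rational(1, 2)))) = Mul(6, I, Pow(33, Rational(1, 2)))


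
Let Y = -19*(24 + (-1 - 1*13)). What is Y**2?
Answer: 36100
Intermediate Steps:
Y = -190 (Y = -19*(24 + (-1 - 13)) = -19*(24 - 14) = -19*10 = -190)
Y**2 = (-190)**2 = 36100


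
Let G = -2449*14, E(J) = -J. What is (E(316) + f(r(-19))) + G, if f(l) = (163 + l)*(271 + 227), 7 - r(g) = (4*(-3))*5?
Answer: 79938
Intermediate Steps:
r(g) = 67 (r(g) = 7 - 4*(-3)*5 = 7 - (-12)*5 = 7 - 1*(-60) = 7 + 60 = 67)
G = -34286
f(l) = 81174 + 498*l (f(l) = (163 + l)*498 = 81174 + 498*l)
(E(316) + f(r(-19))) + G = (-1*316 + (81174 + 498*67)) - 34286 = (-316 + (81174 + 33366)) - 34286 = (-316 + 114540) - 34286 = 114224 - 34286 = 79938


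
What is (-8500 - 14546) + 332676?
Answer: 309630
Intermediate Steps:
(-8500 - 14546) + 332676 = -23046 + 332676 = 309630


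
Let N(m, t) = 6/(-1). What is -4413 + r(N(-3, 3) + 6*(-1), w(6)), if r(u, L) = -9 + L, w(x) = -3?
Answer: -4425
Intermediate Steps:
N(m, t) = -6 (N(m, t) = 6*(-1) = -6)
-4413 + r(N(-3, 3) + 6*(-1), w(6)) = -4413 + (-9 - 3) = -4413 - 12 = -4425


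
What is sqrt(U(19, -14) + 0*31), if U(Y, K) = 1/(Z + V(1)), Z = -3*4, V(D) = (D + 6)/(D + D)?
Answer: I*sqrt(34)/17 ≈ 0.343*I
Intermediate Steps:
V(D) = (6 + D)/(2*D) (V(D) = (6 + D)/((2*D)) = (6 + D)*(1/(2*D)) = (6 + D)/(2*D))
Z = -12
U(Y, K) = -2/17 (U(Y, K) = 1/(-12 + (1/2)*(6 + 1)/1) = 1/(-12 + (1/2)*1*7) = 1/(-12 + 7/2) = 1/(-17/2) = -2/17)
sqrt(U(19, -14) + 0*31) = sqrt(-2/17 + 0*31) = sqrt(-2/17 + 0) = sqrt(-2/17) = I*sqrt(34)/17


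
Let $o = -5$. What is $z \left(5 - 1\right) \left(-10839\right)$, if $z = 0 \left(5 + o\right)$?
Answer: $0$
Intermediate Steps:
$z = 0$ ($z = 0 \left(5 - 5\right) = 0 \cdot 0 = 0$)
$z \left(5 - 1\right) \left(-10839\right) = 0 \left(5 - 1\right) \left(-10839\right) = 0 \cdot 4 \left(-10839\right) = 0 \left(-10839\right) = 0$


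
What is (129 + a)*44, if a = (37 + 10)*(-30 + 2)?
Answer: -52228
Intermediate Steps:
a = -1316 (a = 47*(-28) = -1316)
(129 + a)*44 = (129 - 1316)*44 = -1187*44 = -52228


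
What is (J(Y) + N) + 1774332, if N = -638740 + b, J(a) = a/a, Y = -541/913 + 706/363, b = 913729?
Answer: 2049322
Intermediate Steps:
Y = 40745/30129 (Y = -541*1/913 + 706*(1/363) = -541/913 + 706/363 = 40745/30129 ≈ 1.3524)
J(a) = 1
N = 274989 (N = -638740 + 913729 = 274989)
(J(Y) + N) + 1774332 = (1 + 274989) + 1774332 = 274990 + 1774332 = 2049322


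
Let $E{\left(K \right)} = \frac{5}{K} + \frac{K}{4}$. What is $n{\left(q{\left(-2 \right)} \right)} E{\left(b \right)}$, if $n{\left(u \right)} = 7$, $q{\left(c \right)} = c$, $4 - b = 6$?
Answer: $-21$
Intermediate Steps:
$b = -2$ ($b = 4 - 6 = -2$)
$E{\left(K \right)} = \frac{5}{K} + \frac{K}{4}$ ($E{\left(K \right)} = \frac{5}{K} + K \frac{1}{4} = \frac{5}{K} + \frac{K}{4}$)
$n{\left(q{\left(-2 \right)} \right)} E{\left(b \right)} = 7 \left(\frac{5}{-2} + \frac{1}{4} \left(-2\right)\right) = 7 \left(5 \left(- \frac{1}{2}\right) - \frac{1}{2}\right) = 7 \left(- \frac{5}{2} - \frac{1}{2}\right) = 7 \left(-3\right) = -21$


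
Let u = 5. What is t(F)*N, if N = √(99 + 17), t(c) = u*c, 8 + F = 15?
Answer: 70*√29 ≈ 376.96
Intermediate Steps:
F = 7 (F = -8 + 15 = 7)
t(c) = 5*c
N = 2*√29 (N = √116 = 2*√29 ≈ 10.770)
t(F)*N = (5*7)*(2*√29) = 35*(2*√29) = 70*√29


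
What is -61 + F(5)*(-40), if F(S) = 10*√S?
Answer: -61 - 400*√5 ≈ -955.43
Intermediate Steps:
-61 + F(5)*(-40) = -61 + (10*√5)*(-40) = -61 - 400*√5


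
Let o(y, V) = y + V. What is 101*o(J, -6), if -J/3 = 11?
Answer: -3939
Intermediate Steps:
J = -33 (J = -3*11 = -33)
o(y, V) = V + y
101*o(J, -6) = 101*(-6 - 33) = 101*(-39) = -3939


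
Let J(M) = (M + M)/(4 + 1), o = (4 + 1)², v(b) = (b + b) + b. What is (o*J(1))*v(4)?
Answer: 120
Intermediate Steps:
v(b) = 3*b (v(b) = 2*b + b = 3*b)
o = 25 (o = 5² = 25)
J(M) = 2*M/5 (J(M) = (2*M)/5 = (2*M)*(⅕) = 2*M/5)
(o*J(1))*v(4) = (25*((⅖)*1))*(3*4) = (25*(⅖))*12 = 10*12 = 120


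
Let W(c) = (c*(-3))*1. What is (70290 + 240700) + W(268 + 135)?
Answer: 309781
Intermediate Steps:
W(c) = -3*c (W(c) = -3*c*1 = -3*c)
(70290 + 240700) + W(268 + 135) = (70290 + 240700) - 3*(268 + 135) = 310990 - 3*403 = 310990 - 1209 = 309781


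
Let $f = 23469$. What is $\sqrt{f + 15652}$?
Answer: $\sqrt{39121} \approx 197.79$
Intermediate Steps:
$\sqrt{f + 15652} = \sqrt{23469 + 15652} = \sqrt{39121}$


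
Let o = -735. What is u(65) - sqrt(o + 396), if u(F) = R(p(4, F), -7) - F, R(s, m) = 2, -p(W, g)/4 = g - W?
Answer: -63 - I*sqrt(339) ≈ -63.0 - 18.412*I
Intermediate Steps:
p(W, g) = -4*g + 4*W (p(W, g) = -4*(g - W) = -4*g + 4*W)
u(F) = 2 - F
u(65) - sqrt(o + 396) = (2 - 1*65) - sqrt(-735 + 396) = (2 - 65) - sqrt(-339) = -63 - I*sqrt(339)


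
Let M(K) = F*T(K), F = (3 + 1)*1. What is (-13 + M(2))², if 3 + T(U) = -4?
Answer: 1681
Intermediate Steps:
T(U) = -7 (T(U) = -3 - 4 = -7)
F = 4 (F = 4*1 = 4)
M(K) = -28 (M(K) = 4*(-7) = -28)
(-13 + M(2))² = (-13 - 28)² = (-41)² = 1681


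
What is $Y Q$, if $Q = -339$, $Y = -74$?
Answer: $25086$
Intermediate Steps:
$Y Q = \left(-74\right) \left(-339\right) = 25086$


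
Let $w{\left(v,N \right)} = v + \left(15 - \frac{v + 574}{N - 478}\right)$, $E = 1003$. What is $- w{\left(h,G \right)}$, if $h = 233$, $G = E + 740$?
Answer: $- \frac{312913}{1265} \approx -247.36$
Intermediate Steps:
$G = 1743$ ($G = 1003 + 740 = 1743$)
$w{\left(v,N \right)} = 15 + v - \frac{574 + v}{-478 + N}$ ($w{\left(v,N \right)} = v + \left(15 - \frac{574 + v}{-478 + N}\right) = 15 + v - \frac{574 + v}{-478 + N}$)
$- w{\left(h,G \right)} = - \frac{-7744 - 111607 + 15 \cdot 1743 + 1743 \cdot 233}{-478 + 1743} = - \frac{-7744 - 111607 + 26145 + 406119}{1265} = - \frac{312913}{1265}$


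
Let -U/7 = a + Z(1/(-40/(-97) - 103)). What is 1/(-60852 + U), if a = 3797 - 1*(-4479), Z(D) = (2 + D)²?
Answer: -99022401/11765022546559 ≈ -8.4167e-6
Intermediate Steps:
a = 8276 (a = 3797 + 4479 = 8276)
U = -5739311400907/99022401 (U = -7*(8276 + (2 + 1/(-40/(-97) - 103))²) = -7*(8276 + (2 + 1/(-40*(-1/97) - 103))²) = -7*(8276 + (2 + 1/(40/97 - 103))²) = -7*(8276 + (2 + 1/(-9951/97))²) = -7*(8276 + (2 - 97/9951)²) = -7*(8276 + (19805/9951)²) = -7*(8276 + 392238025/99022401) = -7*819901628701/99022401 = -5739311400907/99022401 ≈ -57960.)
1/(-60852 + U) = 1/(-60852 - 5739311400907/99022401) = 1/(-11765022546559/99022401) = -99022401/11765022546559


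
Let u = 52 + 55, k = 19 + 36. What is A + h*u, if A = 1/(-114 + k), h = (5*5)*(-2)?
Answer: -315651/59 ≈ -5350.0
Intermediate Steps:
k = 55
u = 107
h = -50 (h = 25*(-2) = -50)
A = -1/59 (A = 1/(-114 + 55) = 1/(-59) = -1/59 ≈ -0.016949)
A + h*u = -1/59 - 50*107 = -1/59 - 5350 = -315651/59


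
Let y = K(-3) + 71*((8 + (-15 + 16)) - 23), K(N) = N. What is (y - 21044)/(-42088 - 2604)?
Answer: 22041/44692 ≈ 0.49318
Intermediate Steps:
y = -997 (y = -3 + 71*((8 + (-15 + 16)) - 23) = -3 + 71*((8 + 1) - 23) = -3 + 71*(9 - 23) = -3 + 71*(-14) = -3 - 994 = -997)
(y - 21044)/(-42088 - 2604) = (-997 - 21044)/(-42088 - 2604) = -22041/(-44692) = -22041*(-1/44692) = 22041/44692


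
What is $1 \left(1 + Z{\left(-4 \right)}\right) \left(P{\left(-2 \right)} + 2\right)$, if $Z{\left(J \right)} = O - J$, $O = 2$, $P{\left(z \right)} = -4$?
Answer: $-14$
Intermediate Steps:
$Z{\left(J \right)} = 2 - J$
$1 \left(1 + Z{\left(-4 \right)}\right) \left(P{\left(-2 \right)} + 2\right) = 1 \left(1 + \left(2 - -4\right)\right) \left(-4 + 2\right) = 1 \left(1 + \left(2 + 4\right)\right) \left(-2\right) = 1 \left(1 + 6\right) \left(-2\right) = 1 \cdot 7 \left(-2\right) = 7 \left(-2\right) = -14$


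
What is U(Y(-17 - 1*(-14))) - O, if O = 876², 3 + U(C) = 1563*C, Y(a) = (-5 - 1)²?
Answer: -711111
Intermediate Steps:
Y(a) = 36 (Y(a) = (-6)² = 36)
U(C) = -3 + 1563*C
O = 767376
U(Y(-17 - 1*(-14))) - O = (-3 + 1563*36) - 1*767376 = (-3 + 56268) - 767376 = 56265 - 767376 = -711111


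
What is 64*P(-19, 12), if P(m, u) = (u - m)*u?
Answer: 23808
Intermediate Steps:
P(m, u) = u*(u - m)
64*P(-19, 12) = 64*(12*(12 - 1*(-19))) = 64*(12*(12 + 19)) = 64*(12*31) = 64*372 = 23808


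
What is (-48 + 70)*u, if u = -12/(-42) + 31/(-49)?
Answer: -374/49 ≈ -7.6327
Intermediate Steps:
u = -17/49 (u = -12*(-1/42) + 31*(-1/49) = 2/7 - 31/49 = -17/49 ≈ -0.34694)
(-48 + 70)*u = (-48 + 70)*(-17/49) = 22*(-17/49) = -374/49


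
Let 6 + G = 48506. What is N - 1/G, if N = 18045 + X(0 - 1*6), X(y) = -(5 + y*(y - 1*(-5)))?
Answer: 874648999/48500 ≈ 18034.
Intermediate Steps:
G = 48500 (G = -6 + 48506 = 48500)
X(y) = -5 - y*(5 + y) (X(y) = -(5 + y*(y + 5)) = -(5 + y*(5 + y)) = -5 - y*(5 + y))
N = 18034 (N = 18045 + (-5 - (0 - 1*6)² - 5*(0 - 1*6)) = 18045 + (-5 - (0 - 6)² - 5*(0 - 6)) = 18045 + (-5 - 1*(-6)² - 5*(-6)) = 18045 + (-5 - 1*36 + 30) = 18045 + (-5 - 36 + 30) = 18045 - 11 = 18034)
N - 1/G = 18034 - 1/48500 = 874648999/48500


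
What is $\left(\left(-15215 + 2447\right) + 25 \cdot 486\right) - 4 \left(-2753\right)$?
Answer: $10394$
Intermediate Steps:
$\left(\left(-15215 + 2447\right) + 25 \cdot 486\right) - 4 \left(-2753\right) = \left(-12768 + 12150\right) - -11012 = -618 + 11012 = 10394$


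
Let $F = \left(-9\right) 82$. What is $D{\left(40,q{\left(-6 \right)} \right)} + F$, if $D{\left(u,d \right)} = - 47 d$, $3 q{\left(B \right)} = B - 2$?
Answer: $- \frac{1838}{3} \approx -612.67$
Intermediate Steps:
$q{\left(B \right)} = - \frac{2}{3} + \frac{B}{3}$ ($q{\left(B \right)} = \frac{B - 2}{3} = \frac{-2 + B}{3} = - \frac{2}{3} + \frac{B}{3}$)
$F = -738$
$D{\left(40,q{\left(-6 \right)} \right)} + F = - 47 \left(- \frac{2}{3} + \frac{1}{3} \left(-6\right)\right) - 738 = - 47 \left(- \frac{2}{3} - 2\right) - 738 = \left(-47\right) \left(- \frac{8}{3}\right) - 738 = \frac{376}{3} - 738 = - \frac{1838}{3}$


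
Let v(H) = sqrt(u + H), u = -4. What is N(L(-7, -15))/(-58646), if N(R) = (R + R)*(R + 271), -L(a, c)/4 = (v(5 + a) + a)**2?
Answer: 35844/29323 + 584*I*sqrt(6)/4189 ≈ 1.2224 + 0.34149*I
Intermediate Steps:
v(H) = sqrt(-4 + H)
L(a, c) = -4*(a + sqrt(1 + a))**2 (L(a, c) = -4*(sqrt(-4 + (5 + a)) + a)**2 = -4*(sqrt(1 + a) + a)**2 = -4*(a + sqrt(1 + a))**2)
N(R) = 2*R*(271 + R) (N(R) = (2*R)*(271 + R) = 2*R*(271 + R))
N(L(-7, -15))/(-58646) = (2*(-4*(-7 + sqrt(1 - 7))**2)*(271 - 4*(-7 + sqrt(1 - 7))**2))/(-58646) = (2*(-4*(-7 + sqrt(-6))**2)*(271 - 4*(-7 + sqrt(-6))**2))*(-1/58646) = (2*(-4*(-7 + I*sqrt(6))**2)*(271 - 4*(-7 + I*sqrt(6))**2))*(-1/58646) = -8*(-7 + I*sqrt(6))**2*(271 - 4*(-7 + I*sqrt(6))**2)*(-1/58646) = 4*(-7 + I*sqrt(6))**2*(271 - 4*(-7 + I*sqrt(6))**2)/29323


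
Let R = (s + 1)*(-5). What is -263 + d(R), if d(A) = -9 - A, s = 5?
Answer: -242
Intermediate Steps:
R = -30 (R = (5 + 1)*(-5) = 6*(-5) = -30)
-263 + d(R) = -263 + (-9 - 1*(-30)) = -263 + (-9 + 30) = -263 + 21 = -242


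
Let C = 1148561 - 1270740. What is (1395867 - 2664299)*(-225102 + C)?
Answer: 440502333392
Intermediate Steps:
C = -122179
(1395867 - 2664299)*(-225102 + C) = (1395867 - 2664299)*(-225102 - 122179) = -1268432*(-347281) = 440502333392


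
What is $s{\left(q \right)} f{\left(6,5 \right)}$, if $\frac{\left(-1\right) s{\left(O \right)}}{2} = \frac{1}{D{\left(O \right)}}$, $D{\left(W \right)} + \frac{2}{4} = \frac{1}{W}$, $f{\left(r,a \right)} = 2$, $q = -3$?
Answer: $\frac{24}{5} \approx 4.8$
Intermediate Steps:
$D{\left(W \right)} = - \frac{1}{2} + \frac{1}{W}$
$s{\left(O \right)} = - \frac{4 O}{2 - O}$ ($s{\left(O \right)} = - \frac{2}{\frac{1}{2} \frac{1}{O} \left(2 - O\right)} = - 2 \frac{2 O}{2 - O} = - \frac{4 O}{2 - O}$)
$s{\left(q \right)} f{\left(6,5 \right)} = 4 \left(-3\right) \frac{1}{-2 - 3} \cdot 2 = 4 \left(-3\right) \frac{1}{-5} \cdot 2 = 4 \left(-3\right) \left(- \frac{1}{5}\right) 2 = \frac{12}{5} \cdot 2 = \frac{24}{5}$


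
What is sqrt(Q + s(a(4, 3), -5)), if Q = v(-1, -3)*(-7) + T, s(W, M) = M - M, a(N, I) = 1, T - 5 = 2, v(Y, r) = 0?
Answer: sqrt(7) ≈ 2.6458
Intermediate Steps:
T = 7 (T = 5 + 2 = 7)
s(W, M) = 0
Q = 7 (Q = 0*(-7) + 7 = 0 + 7 = 7)
sqrt(Q + s(a(4, 3), -5)) = sqrt(7 + 0) = sqrt(7)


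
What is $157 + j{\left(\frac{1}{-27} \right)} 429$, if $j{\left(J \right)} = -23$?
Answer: $-9710$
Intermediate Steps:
$157 + j{\left(\frac{1}{-27} \right)} 429 = 157 - 9867 = -9710$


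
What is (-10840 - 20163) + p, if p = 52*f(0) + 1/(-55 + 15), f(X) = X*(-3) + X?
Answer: -1240121/40 ≈ -31003.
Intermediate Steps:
f(X) = -2*X (f(X) = -3*X + X = -2*X)
p = -1/40 (p = 52*(-2*0) + 1/(-55 + 15) = 52*0 + 1/(-40) = 0 - 1/40 = -1/40 ≈ -0.025000)
(-10840 - 20163) + p = (-10840 - 20163) - 1/40 = -31003 - 1/40 = -1240121/40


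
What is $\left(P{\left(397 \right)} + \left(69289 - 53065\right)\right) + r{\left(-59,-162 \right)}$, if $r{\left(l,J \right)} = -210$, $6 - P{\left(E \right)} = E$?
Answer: $15623$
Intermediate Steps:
$P{\left(E \right)} = 6 - E$
$\left(P{\left(397 \right)} + \left(69289 - 53065\right)\right) + r{\left(-59,-162 \right)} = \left(\left(6 - 397\right) + \left(69289 - 53065\right)\right) - 210 = \left(\left(6 - 397\right) + 16224\right) - 210 = \left(-391 + 16224\right) - 210 = 15833 - 210 = 15623$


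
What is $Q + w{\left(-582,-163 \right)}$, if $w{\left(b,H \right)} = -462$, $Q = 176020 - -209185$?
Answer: $384743$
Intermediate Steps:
$Q = 385205$ ($Q = 176020 + 209185 = 385205$)
$Q + w{\left(-582,-163 \right)} = 385205 - 462 = 384743$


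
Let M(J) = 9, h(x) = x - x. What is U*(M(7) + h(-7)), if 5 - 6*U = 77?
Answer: -108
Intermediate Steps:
h(x) = 0
U = -12 (U = 5/6 - 1/6*77 = 5/6 - 77/6 = -12)
U*(M(7) + h(-7)) = -12*(9 + 0) = -12*9 = -108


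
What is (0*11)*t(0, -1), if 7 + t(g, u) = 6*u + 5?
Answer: 0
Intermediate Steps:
t(g, u) = -2 + 6*u (t(g, u) = -7 + (6*u + 5) = -7 + (5 + 6*u) = -2 + 6*u)
(0*11)*t(0, -1) = (0*11)*(-2 + 6*(-1)) = 0*(-2 - 6) = 0*(-8) = 0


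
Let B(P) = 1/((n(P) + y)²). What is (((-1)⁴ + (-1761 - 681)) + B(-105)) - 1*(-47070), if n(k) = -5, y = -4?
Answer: 3614950/81 ≈ 44629.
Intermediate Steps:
B(P) = 1/81 (B(P) = 1/((-5 - 4)²) = 1/((-9)²) = 1/81)
(((-1)⁴ + (-1761 - 681)) + B(-105)) - 1*(-47070) = (((-1)⁴ + (-1761 - 681)) + 1/81) - 1*(-47070) = ((1 - 2442) + 1/81) + 47070 = (-2441 + 1/81) + 47070 = -197720/81 + 47070 = 3614950/81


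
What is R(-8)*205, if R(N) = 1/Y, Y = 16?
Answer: 205/16 ≈ 12.813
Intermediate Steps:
R(N) = 1/16
R(-8)*205 = (1/16)*205 = 205/16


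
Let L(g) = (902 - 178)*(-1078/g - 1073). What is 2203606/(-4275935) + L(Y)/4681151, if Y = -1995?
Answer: -155444794407286/228185790373509 ≈ -0.68122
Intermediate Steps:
L(g) = -776852 - 780472/g (L(g) = 724*(-1073 - 1078/g) = -776852 - 780472/g)
2203606/(-4275935) + L(Y)/4681151 = 2203606/(-4275935) + (-776852 - 780472/(-1995))/4681151 = 2203606*(-1/4275935) + (-776852 - 780472*(-1/1995))*(1/4681151) = -2203606/4275935 + (-776852 + 111496/285)*(1/4681151) = -2203606/4275935 - 221291324/285*1/4681151 = -2203606/4275935 - 221291324/1334128035 = -155444794407286/228185790373509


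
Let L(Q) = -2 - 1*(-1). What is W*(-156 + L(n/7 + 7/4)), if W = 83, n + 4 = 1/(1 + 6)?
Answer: -13031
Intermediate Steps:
n = -27/7 (n = -4 + 1/(1 + 6) = -4 + 1/7 = -4 + ⅐ = -27/7 ≈ -3.8571)
L(Q) = -1 (L(Q) = -2 + 1 = -1)
W*(-156 + L(n/7 + 7/4)) = 83*(-156 - 1) = 83*(-157) = -13031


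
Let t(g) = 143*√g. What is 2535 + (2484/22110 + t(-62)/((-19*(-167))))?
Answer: 9341889/3685 + 143*I*√62/3173 ≈ 2535.1 + 0.35486*I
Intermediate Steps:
2535 + (2484/22110 + t(-62)/((-19*(-167)))) = 2535 + (2484/22110 + (143*√(-62))/((-19*(-167)))) = 2535 + (2484*(1/22110) + (143*(I*√62))/3173) = 2535 + (414/3685 + (143*I*√62)*(1/3173)) = 2535 + (414/3685 + 143*I*√62/3173) = 9341889/3685 + 143*I*√62/3173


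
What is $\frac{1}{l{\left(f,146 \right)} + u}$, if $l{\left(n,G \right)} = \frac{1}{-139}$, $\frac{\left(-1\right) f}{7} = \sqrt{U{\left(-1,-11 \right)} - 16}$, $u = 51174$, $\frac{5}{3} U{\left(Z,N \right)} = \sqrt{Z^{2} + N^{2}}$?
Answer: $\frac{139}{7113185} \approx 1.9541 \cdot 10^{-5}$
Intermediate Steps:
$U{\left(Z,N \right)} = \frac{3 \sqrt{N^{2} + Z^{2}}}{5}$ ($U{\left(Z,N \right)} = \frac{3 \sqrt{Z^{2} + N^{2}}}{5} = \frac{3 \sqrt{N^{2} + Z^{2}}}{5}$)
$f = - 7 \sqrt{-16 + \frac{3 \sqrt{122}}{5}}$ ($f = - 7 \sqrt{\frac{3 \sqrt{\left(-11\right)^{2} + \left(-1\right)^{2}}}{5} - 16} = - 7 \sqrt{\frac{3 \sqrt{121 + 1}}{5} - 16} = - 7 \sqrt{\frac{3 \sqrt{122}}{5} - 16} = - 7 \sqrt{-16 + \frac{3 \sqrt{122}}{5}} \approx - 21.431 i$)
$l{\left(n,G \right)} = - \frac{1}{139}$
$\frac{1}{l{\left(f,146 \right)} + u} = \frac{1}{- \frac{1}{139} + 51174} = \frac{1}{\frac{7113185}{139}} = \frac{139}{7113185}$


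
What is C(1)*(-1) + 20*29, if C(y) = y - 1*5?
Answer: 584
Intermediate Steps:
C(y) = -5 + y (C(y) = y - 5 = -5 + y)
C(1)*(-1) + 20*29 = (-5 + 1)*(-1) + 20*29 = -4*(-1) + 580 = 4 + 580 = 584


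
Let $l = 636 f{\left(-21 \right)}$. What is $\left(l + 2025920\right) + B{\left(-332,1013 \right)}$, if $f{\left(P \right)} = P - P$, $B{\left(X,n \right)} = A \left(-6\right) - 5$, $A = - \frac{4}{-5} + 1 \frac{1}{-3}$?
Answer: $\frac{10129561}{5} \approx 2.0259 \cdot 10^{6}$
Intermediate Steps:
$A = \frac{7}{15}$ ($A = \left(-4\right) \left(- \frac{1}{5}\right) + 1 \left(- \frac{1}{3}\right) = \frac{4}{5} - \frac{1}{3} = \frac{7}{15} \approx 0.46667$)
$B{\left(X,n \right)} = - \frac{39}{5}$ ($B{\left(X,n \right)} = \frac{7}{15} \left(-6\right) - 5 = - \frac{14}{5} - 5 = - \frac{39}{5}$)
$f{\left(P \right)} = 0$
$l = 0$ ($l = 636 \cdot 0 = 0$)
$\left(l + 2025920\right) + B{\left(-332,1013 \right)} = \left(0 + 2025920\right) - \frac{39}{5} = 2025920 - \frac{39}{5} = \frac{10129561}{5}$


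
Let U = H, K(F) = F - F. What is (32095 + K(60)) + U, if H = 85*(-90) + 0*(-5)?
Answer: 24445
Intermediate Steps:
K(F) = 0
H = -7650 (H = -7650 + 0 = -7650)
U = -7650
(32095 + K(60)) + U = (32095 + 0) - 7650 = 32095 - 7650 = 24445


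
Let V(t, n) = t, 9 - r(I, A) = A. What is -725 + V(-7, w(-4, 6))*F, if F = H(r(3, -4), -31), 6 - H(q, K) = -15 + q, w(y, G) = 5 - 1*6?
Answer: -781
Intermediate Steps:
r(I, A) = 9 - A
w(y, G) = -1 (w(y, G) = 5 - 6 = -1)
H(q, K) = 21 - q (H(q, K) = 6 - (-15 + q) = 6 + (15 - q) = 21 - q)
F = 8 (F = 21 - (9 - 1*(-4)) = 21 - (9 + 4) = 21 - 1*13 = 21 - 13 = 8)
-725 + V(-7, w(-4, 6))*F = -725 - 7*8 = -725 - 56 = -781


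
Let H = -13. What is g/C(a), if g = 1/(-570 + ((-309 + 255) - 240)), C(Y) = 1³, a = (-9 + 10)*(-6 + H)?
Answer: -1/864 ≈ -0.0011574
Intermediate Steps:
a = -19 (a = (-9 + 10)*(-6 - 13) = 1*(-19) = -19)
C(Y) = 1
g = -1/864 (g = 1/(-570 + (-54 - 240)) = 1/(-570 - 294) = 1/(-864) = -1/864 ≈ -0.0011574)
g/C(a) = -1/864/1 = -1/864*1 = -1/864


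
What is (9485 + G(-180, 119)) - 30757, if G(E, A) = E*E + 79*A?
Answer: 20529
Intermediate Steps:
G(E, A) = E**2 + 79*A
(9485 + G(-180, 119)) - 30757 = (9485 + ((-180)**2 + 79*119)) - 30757 = (9485 + (32400 + 9401)) - 30757 = (9485 + 41801) - 30757 = 51286 - 30757 = 20529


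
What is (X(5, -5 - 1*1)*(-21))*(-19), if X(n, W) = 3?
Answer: 1197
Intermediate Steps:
(X(5, -5 - 1*1)*(-21))*(-19) = (3*(-21))*(-19) = -63*(-19) = 1197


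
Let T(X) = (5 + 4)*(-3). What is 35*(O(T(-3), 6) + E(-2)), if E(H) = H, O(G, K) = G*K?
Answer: -5740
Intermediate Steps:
T(X) = -27 (T(X) = 9*(-3) = -27)
35*(O(T(-3), 6) + E(-2)) = 35*(-27*6 - 2) = 35*(-162 - 2) = 35*(-164) = -5740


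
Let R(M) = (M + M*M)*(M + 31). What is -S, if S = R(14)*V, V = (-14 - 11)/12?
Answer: 39375/2 ≈ 19688.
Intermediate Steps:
V = -25/12 (V = -25*1/12 = -25/12 ≈ -2.0833)
R(M) = (31 + M)*(M + M²) (R(M) = (M + M²)*(31 + M) = (31 + M)*(M + M²))
S = -39375/2 (S = (14*(31 + 14² + 32*14))*(-25/12) = (14*(31 + 196 + 448))*(-25/12) = (14*675)*(-25/12) = 9450*(-25/12) = -39375/2 ≈ -19688.)
-S = -1*(-39375/2) = 39375/2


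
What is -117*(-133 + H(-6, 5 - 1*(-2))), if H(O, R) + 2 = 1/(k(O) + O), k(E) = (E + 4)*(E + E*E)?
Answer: 347529/22 ≈ 15797.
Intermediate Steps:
k(E) = (4 + E)*(E + E**2)
H(O, R) = -2 + 1/(O + O*(4 + O**2 + 5*O)) (H(O, R) = -2 + 1/(O*(4 + O**2 + 5*O) + O) = -2 + 1/(O + O*(4 + O**2 + 5*O)))
-117*(-133 + H(-6, 5 - 1*(-2))) = -117*(-133 + (1 - 10*(-6) - 10*(-6)**2 - 2*(-6)**3)/((-6)*(5 + (-6)**2 + 5*(-6)))) = -117*(-133 - (1 + 60 - 10*36 - 2*(-216))/(6*(5 + 36 - 30))) = -117*(-133 - 1/6*(1 + 60 - 360 + 432)/11) = -117*(-133 - 1/6*1/11*133) = -117*(-133 - 133/66) = -117*(-8911/66) = 347529/22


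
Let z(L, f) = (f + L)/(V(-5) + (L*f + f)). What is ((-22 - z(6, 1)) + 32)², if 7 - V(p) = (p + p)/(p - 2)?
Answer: 690561/7744 ≈ 89.174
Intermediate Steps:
V(p) = 7 - 2*p/(-2 + p) (V(p) = 7 - (p + p)/(p - 2) = 7 - 2*p/(-2 + p))
z(L, f) = (L + f)/(39/7 + f + L*f) (z(L, f) = (f + L)/((-14 + 5*(-5))/(-2 - 5) + (L*f + f)) = (L + f)/((-14 - 25)/(-7) + (f + L*f)) = (L + f)/(-⅐*(-39) + (f + L*f)) = (L + f)/(39/7 + (f + L*f)) = (L + f)/(39/7 + f + L*f))
((-22 - z(6, 1)) + 32)² = ((-22 - 7*(6 + 1)/(39 + 7*1 + 7*6*1)) + 32)² = ((-22 - 7*7/(39 + 7 + 42)) + 32)² = ((-22 - 7*7/88) + 32)² = ((-22 - 1*49/88) + 32)² = ((-22 - 49/88) + 32)² = (-1985/88 + 32)² = (831/88)² = 690561/7744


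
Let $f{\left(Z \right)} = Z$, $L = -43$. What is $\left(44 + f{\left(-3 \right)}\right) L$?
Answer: $-1763$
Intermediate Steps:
$\left(44 + f{\left(-3 \right)}\right) L = \left(44 - 3\right) \left(-43\right) = 41 \left(-43\right) = -1763$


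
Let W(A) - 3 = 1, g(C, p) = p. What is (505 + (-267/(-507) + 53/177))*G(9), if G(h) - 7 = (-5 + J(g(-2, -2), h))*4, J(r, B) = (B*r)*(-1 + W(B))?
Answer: -3464947475/29913 ≈ -1.1583e+5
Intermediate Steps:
W(A) = 4 (W(A) = 3 + 1 = 4)
J(r, B) = 3*B*r (J(r, B) = (B*r)*(-1 + 4) = (B*r)*3 = 3*B*r)
G(h) = -13 - 24*h (G(h) = 7 + (-5 + 3*h*(-2))*4 = 7 + (-5 - 6*h)*4 = 7 + (-20 - 24*h) = -13 - 24*h)
(505 + (-267/(-507) + 53/177))*G(9) = (505 + (-267/(-507) + 53/177))*(-13 - 24*9) = (505 + (-267*(-1/507) + 53*(1/177)))*(-13 - 216) = (505 + (89/169 + 53/177))*(-229) = (505 + 24710/29913)*(-229) = (15130775/29913)*(-229) = -3464947475/29913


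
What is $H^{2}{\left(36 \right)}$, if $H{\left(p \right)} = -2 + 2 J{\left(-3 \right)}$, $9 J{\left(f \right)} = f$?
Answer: $\frac{64}{9} \approx 7.1111$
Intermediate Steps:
$J{\left(f \right)} = \frac{f}{9}$
$H{\left(p \right)} = - \frac{8}{3}$ ($H{\left(p \right)} = -2 + 2 \cdot \frac{1}{9} \left(-3\right) = -2 + 2 \left(- \frac{1}{3}\right) = -2 - \frac{2}{3} = - \frac{8}{3}$)
$H^{2}{\left(36 \right)} = \left(- \frac{8}{3}\right)^{2} = \frac{64}{9}$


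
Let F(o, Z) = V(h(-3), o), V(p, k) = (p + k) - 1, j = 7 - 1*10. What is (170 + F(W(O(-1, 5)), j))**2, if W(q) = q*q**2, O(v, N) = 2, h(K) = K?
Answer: 30276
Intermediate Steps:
W(q) = q**3
j = -3 (j = 7 - 10 = -3)
V(p, k) = -1 + k + p (V(p, k) = (k + p) - 1 = -1 + k + p)
F(o, Z) = -4 + o (F(o, Z) = -1 + o - 3 = -4 + o)
(170 + F(W(O(-1, 5)), j))**2 = (170 + (-4 + 2**3))**2 = (170 + (-4 + 8))**2 = (170 + 4)**2 = 174**2 = 30276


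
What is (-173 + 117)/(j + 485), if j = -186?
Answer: -56/299 ≈ -0.18729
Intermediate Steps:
(-173 + 117)/(j + 485) = (-173 + 117)/(-186 + 485) = -56/299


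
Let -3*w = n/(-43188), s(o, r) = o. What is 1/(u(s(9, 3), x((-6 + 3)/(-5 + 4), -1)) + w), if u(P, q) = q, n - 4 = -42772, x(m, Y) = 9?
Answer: 3599/31203 ≈ 0.11534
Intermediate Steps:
n = -42768 (n = 4 - 42772 = -42768)
w = -1188/3599 (w = -(-14256)/(-43188) = -(-14256)*(-1)/43188 = -⅓*3564/3599 = -1188/3599 ≈ -0.33009)
1/(u(s(9, 3), x((-6 + 3)/(-5 + 4), -1)) + w) = 1/(9 - 1188/3599) = 1/(31203/3599) = 3599/31203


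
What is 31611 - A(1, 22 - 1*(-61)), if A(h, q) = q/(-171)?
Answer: 5405564/171 ≈ 31612.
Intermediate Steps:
A(h, q) = -q/171 (A(h, q) = q*(-1/171) = -q/171)
31611 - A(1, 22 - 1*(-61)) = 31611 - (-1)*(22 - 1*(-61))/171 = 31611 - (-1)*(22 + 61)/171 = 31611 - (-1)*83/171 = 31611 - 1*(-83/171) = 31611 + 83/171 = 5405564/171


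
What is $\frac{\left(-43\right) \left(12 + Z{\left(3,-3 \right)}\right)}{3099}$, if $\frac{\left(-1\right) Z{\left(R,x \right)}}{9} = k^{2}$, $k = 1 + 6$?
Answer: $\frac{6149}{1033} \approx 5.9526$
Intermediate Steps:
$k = 7$
$Z{\left(R,x \right)} = -441$ ($Z{\left(R,x \right)} = - 9 \cdot 7^{2} = \left(-9\right) 49 = -441$)
$\frac{\left(-43\right) \left(12 + Z{\left(3,-3 \right)}\right)}{3099} = \frac{\left(-43\right) \left(12 - 441\right)}{3099} = \left(-43\right) \left(-429\right) \frac{1}{3099} = 18447 \cdot \frac{1}{3099} = \frac{6149}{1033}$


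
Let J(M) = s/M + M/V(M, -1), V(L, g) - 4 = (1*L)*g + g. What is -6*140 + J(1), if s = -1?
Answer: -1681/2 ≈ -840.50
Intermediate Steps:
V(L, g) = 4 + g + L*g (V(L, g) = 4 + ((1*L)*g + g) = 4 + (L*g + g) = 4 + (g + L*g) = 4 + g + L*g)
J(M) = -1/M + M/(3 - M) (J(M) = -1/M + M/(4 - 1 + M*(-1)) = -1/M + M/(4 - 1 - M) = -1/M + M/(3 - M))
-6*140 + J(1) = -6*140 + (-3 + 1 + 1²)/(1*(3 - 1*1)) = -840 + 1*(-3 + 1 + 1)/(3 - 1) = -840 + 1*(-1)/2 = -840 + 1*(½)*(-1) = -840 - ½ = -1681/2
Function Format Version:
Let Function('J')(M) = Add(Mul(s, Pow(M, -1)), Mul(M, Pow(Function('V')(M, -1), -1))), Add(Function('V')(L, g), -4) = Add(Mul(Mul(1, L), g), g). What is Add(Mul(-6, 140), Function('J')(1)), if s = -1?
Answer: Rational(-1681, 2) ≈ -840.50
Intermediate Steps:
Function('V')(L, g) = Add(4, g, Mul(L, g)) (Function('V')(L, g) = Add(4, Add(Mul(Mul(1, L), g), g)) = Add(4, Add(Mul(L, g), g)) = Add(4, Add(g, Mul(L, g))) = Add(4, g, Mul(L, g)))
Function('J')(M) = Add(Mul(-1, Pow(M, -1)), Mul(M, Pow(Add(3, Mul(-1, M)), -1))) (Function('J')(M) = Add(Mul(-1, Pow(M, -1)), Mul(M, Pow(Add(4, -1, Mul(M, -1)), -1))) = Add(Mul(-1, Pow(M, -1)), Mul(M, Pow(Add(4, -1, Mul(-1, M)), -1))) = Add(Mul(-1, Pow(M, -1)), Mul(M, Pow(Add(3, Mul(-1, M)), -1))))
Add(Mul(-6, 140), Function('J')(1)) = Add(Mul(-6, 140), Mul(Pow(1, -1), Pow(Add(3, Mul(-1, 1)), -1), Add(-3, 1, Pow(1, 2)))) = Add(-840, Mul(1, Pow(Add(3, -1), -1), Add(-3, 1, 1))) = Add(-840, Mul(1, Pow(2, -1), -1)) = Add(-840, Mul(1, Rational(1, 2), -1)) = Add(-840, Rational(-1, 2)) = Rational(-1681, 2)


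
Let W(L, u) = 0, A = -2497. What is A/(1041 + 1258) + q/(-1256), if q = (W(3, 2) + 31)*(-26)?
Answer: -58329/131252 ≈ -0.44440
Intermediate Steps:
q = -806 (q = (0 + 31)*(-26) = 31*(-26) = -806)
A/(1041 + 1258) + q/(-1256) = -2497/(1041 + 1258) - 806/(-1256) = -2497/2299 - 806*(-1/1256) = -2497*1/2299 + 403/628 = -227/209 + 403/628 = -58329/131252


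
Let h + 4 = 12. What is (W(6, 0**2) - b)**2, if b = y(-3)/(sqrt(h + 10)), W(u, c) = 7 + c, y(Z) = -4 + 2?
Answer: (21 + sqrt(2))**2/9 ≈ 55.822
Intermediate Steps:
h = 8 (h = -4 + 12 = 8)
y(Z) = -2
b = -sqrt(2)/3 (b = -2/sqrt(8 + 10) = -2*sqrt(2)/6 = -sqrt(2)/3 ≈ -0.47140)
(W(6, 0**2) - b)**2 = ((7 + 0**2) - (-1)*sqrt(2)/3)**2 = ((7 + 0) + sqrt(2)/3)**2 = (7 + sqrt(2)/3)**2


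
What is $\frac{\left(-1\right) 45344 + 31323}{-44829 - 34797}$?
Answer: $\frac{14021}{79626} \approx 0.17609$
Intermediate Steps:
$\frac{\left(-1\right) 45344 + 31323}{-44829 - 34797} = \frac{-45344 + 31323}{-79626} = \left(-14021\right) \left(- \frac{1}{79626}\right) = \frac{14021}{79626}$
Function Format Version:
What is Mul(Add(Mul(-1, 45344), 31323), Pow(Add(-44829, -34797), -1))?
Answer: Rational(14021, 79626) ≈ 0.17609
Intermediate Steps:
Mul(Add(Mul(-1, 45344), 31323), Pow(Add(-44829, -34797), -1)) = Mul(Add(-45344, 31323), Pow(-79626, -1)) = Mul(-14021, Rational(-1, 79626)) = Rational(14021, 79626)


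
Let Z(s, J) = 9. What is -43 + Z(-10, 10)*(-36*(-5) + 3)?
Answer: 1604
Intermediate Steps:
-43 + Z(-10, 10)*(-36*(-5) + 3) = -43 + 9*(-36*(-5) + 3) = -43 + 9*(-6*(-30) + 3) = -43 + 9*(180 + 3) = -43 + 9*183 = -43 + 1647 = 1604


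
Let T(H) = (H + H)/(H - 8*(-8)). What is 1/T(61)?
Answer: 125/122 ≈ 1.0246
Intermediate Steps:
T(H) = 2*H/(64 + H) (T(H) = (2*H)/(H + 64) = (2*H)/(64 + H) = 2*H/(64 + H))
1/T(61) = 1/(2*61/(64 + 61)) = 1/(2*61/125) = 1/(2*61*(1/125)) = 1/(122/125) = 125/122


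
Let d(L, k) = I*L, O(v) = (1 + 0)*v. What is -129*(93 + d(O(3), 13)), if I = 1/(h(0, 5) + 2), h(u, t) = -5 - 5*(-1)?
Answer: -24381/2 ≈ -12191.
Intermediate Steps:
h(u, t) = 0 (h(u, t) = -5 + 5 = 0)
O(v) = v (O(v) = 1*v = v)
I = 1/2 (I = 1/(0 + 2) = 1/2 ≈ 0.50000)
d(L, k) = L/2
-129*(93 + d(O(3), 13)) = -129*(93 + (1/2)*3) = -129*(93 + 3/2) = -129*189/2 = -24381/2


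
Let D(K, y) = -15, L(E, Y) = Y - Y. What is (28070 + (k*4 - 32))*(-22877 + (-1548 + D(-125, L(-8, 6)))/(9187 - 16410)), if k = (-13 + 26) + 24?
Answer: -4657426679488/7223 ≈ -6.4480e+8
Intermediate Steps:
L(E, Y) = 0
k = 37 (k = 13 + 24 = 37)
(28070 + (k*4 - 32))*(-22877 + (-1548 + D(-125, L(-8, 6)))/(9187 - 16410)) = (28070 + (37*4 - 32))*(-22877 + (-1548 - 15)/(9187 - 16410)) = (28070 + (148 - 32))*(-22877 - 1563/(-7223)) = (28070 + 116)*(-22877 - 1563*(-1/7223)) = 28186*(-22877 + 1563/7223) = 28186*(-165239008/7223) = -4657426679488/7223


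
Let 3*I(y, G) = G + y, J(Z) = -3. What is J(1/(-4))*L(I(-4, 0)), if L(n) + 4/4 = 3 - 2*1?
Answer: 0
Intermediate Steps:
I(y, G) = G/3 + y/3 (I(y, G) = (G + y)/3 = G/3 + y/3)
L(n) = 0 (L(n) = -1 + (3 - 2*1) = -1 + (3 - 2) = -1 + 1 = 0)
J(1/(-4))*L(I(-4, 0)) = -3*0 = 0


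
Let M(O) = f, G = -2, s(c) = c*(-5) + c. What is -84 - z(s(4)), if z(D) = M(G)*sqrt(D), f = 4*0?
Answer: -84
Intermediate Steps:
s(c) = -4*c (s(c) = -5*c + c = -4*c)
f = 0
M(O) = 0
z(D) = 0 (z(D) = 0*sqrt(D) = 0)
-84 - z(s(4)) = -84 - 1*0 = -84 + 0 = -84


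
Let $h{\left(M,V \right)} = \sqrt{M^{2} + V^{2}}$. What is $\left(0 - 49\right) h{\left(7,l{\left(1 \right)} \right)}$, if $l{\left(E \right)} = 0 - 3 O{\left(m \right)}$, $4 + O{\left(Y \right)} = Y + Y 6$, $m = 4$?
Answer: $- 49 \sqrt{5233} \approx -3544.6$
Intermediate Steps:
$O{\left(Y \right)} = -4 + 7 Y$ ($O{\left(Y \right)} = -4 + \left(Y + Y 6\right) = -4 + \left(Y + 6 Y\right) = -4 + 7 Y$)
$l{\left(E \right)} = -72$ ($l{\left(E \right)} = 0 - 3 \left(-4 + 7 \cdot 4\right) = 0 - 3 \left(-4 + 28\right) = 0 - 72 = -72$)
$\left(0 - 49\right) h{\left(7,l{\left(1 \right)} \right)} = \left(0 - 49\right) \sqrt{7^{2} + \left(-72\right)^{2}} = - 49 \sqrt{49 + 5184} = - 49 \sqrt{5233}$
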